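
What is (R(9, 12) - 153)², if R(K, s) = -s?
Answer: 27225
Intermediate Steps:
(R(9, 12) - 153)² = (-1*12 - 153)² = (-12 - 153)² = (-165)² = 27225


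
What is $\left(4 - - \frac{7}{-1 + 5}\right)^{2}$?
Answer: $\frac{529}{16} \approx 33.063$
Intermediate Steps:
$\left(4 - - \frac{7}{-1 + 5}\right)^{2} = \left(4 - - \frac{7}{4}\right)^{2} = \left(4 + \frac{7}{4}\right)^{2} = \left(\frac{23}{4}\right)^{2} = \frac{529}{16}$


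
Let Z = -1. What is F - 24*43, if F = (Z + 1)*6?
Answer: -1032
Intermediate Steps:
F = 0 (F = (-1 + 1)*6 = 0*6 = 0)
F - 24*43 = 0 - 24*43 = 0 - 1032 = -1032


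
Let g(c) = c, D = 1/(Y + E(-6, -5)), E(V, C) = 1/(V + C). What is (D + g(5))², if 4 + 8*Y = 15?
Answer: 426409/12769 ≈ 33.394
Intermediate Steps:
E(V, C) = 1/(C + V)
Y = 11/8 (Y = -½ + (⅛)*15 = -½ + 15/8 = 11/8 ≈ 1.3750)
D = 88/113 (D = 1/(11/8 + 1/(-5 - 6)) = 1/(11/8 + 1/(-11)) = 1/(11/8 - 1/11) = 1/(113/88) = 88/113 ≈ 0.77876)
(D + g(5))² = (88/113 + 5)² = (653/113)² = 426409/12769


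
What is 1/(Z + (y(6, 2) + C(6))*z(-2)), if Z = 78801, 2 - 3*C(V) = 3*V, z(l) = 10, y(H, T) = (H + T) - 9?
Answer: 3/236213 ≈ 1.2700e-5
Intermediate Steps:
y(H, T) = -9 + H + T
C(V) = 2/3 - V
1/(Z + (y(6, 2) + C(6))*z(-2)) = 1/(78801 + ((-9 + 6 + 2) + (2/3 - 1*6))*10) = 1/(78801 + (-1 + (2/3 - 6))*10) = 1/(78801 + (-1 - 16/3)*10) = 1/(78801 - 19/3*10) = 1/(78801 - 190/3) = 1/(236213/3) = 3/236213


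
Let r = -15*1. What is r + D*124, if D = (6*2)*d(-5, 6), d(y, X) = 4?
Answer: 5937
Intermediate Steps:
r = -15
D = 48 (D = (6*2)*4 = 12*4 = 48)
r + D*124 = -15 + 48*124 = -15 + 5952 = 5937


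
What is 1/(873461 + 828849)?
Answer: 1/1702310 ≈ 5.8744e-7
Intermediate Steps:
1/(873461 + 828849) = 1/1702310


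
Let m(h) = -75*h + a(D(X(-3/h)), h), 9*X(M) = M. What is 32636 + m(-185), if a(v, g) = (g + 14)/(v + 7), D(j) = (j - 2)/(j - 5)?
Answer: 954256943/20527 ≈ 46488.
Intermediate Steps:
X(M) = M/9
D(j) = (-2 + j)/(-5 + j)
a(v, g) = (14 + g)/(7 + v)
m(h) = -75*h + (14 + h)/(7 + (-2 - 1/(3*h))/(-5 - 1/(3*h))) (m(h) = -75*h + (14 + h)/(7 + (-2 + (-3/h)/9)/(-5 + (-3/h)/9)) = -75*h + (14 + h)/(7 + (-2 - 1/(3*h))/(-5 - 1/(3*h))))
32636 + m(-185) = 32636 + (14 - 8310*(-185)² - 389*(-185))/(8 + 111*(-185)) = 32636 + (14 - 8310*34225 + 71965)/(8 - 20535) = 32636 + (14 - 284409750 + 71965)/(-20527) = 32636 - 1/20527*(-284337771) = 32636 + 284337771/20527 = 954256943/20527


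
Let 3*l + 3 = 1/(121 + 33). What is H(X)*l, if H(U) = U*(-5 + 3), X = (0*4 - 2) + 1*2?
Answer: 0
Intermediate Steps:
X = 0 (X = (0 - 2) + 2 = -2 + 2 = 0)
l = -461/462 (l = -1 + 1/(3*(121 + 33)) = -1 + (⅓)/154 = -1 + (⅓)*(1/154) = -1 + 1/462 = -461/462 ≈ -0.99784)
H(U) = -2*U (H(U) = U*(-2) = -2*U)
H(X)*l = -2*0*(-461/462) = 0*(-461/462) = 0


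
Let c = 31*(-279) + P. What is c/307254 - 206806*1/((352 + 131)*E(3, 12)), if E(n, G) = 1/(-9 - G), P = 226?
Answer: 63541776995/7066842 ≈ 8991.5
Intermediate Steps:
c = -8423 (c = 31*(-279) + 226 = -8649 + 226 = -8423)
c/307254 - 206806*1/((352 + 131)*E(3, 12)) = -8423/307254 - 206806*(-21/(352 + 131)) = -8423*1/307254 - 206806/(-1/21*483) = -8423/307254 - 206806/(-1*1/21*483) = -8423/307254 - 206806/((-1/21*483)) = -8423/307254 - 206806/(-23) = -8423/307254 - 206806*(-1/23) = -8423/307254 + 206806/23 = 63541776995/7066842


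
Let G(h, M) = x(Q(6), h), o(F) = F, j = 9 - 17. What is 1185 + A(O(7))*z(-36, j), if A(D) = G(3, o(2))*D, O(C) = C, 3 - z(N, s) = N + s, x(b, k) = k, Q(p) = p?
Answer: 2172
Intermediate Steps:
j = -8
z(N, s) = 3 - N - s (z(N, s) = 3 - (N + s) = 3 + (-N - s) = 3 - N - s)
G(h, M) = h
A(D) = 3*D
1185 + A(O(7))*z(-36, j) = 1185 + (3*7)*(3 - 1*(-36) - 1*(-8)) = 1185 + 21*(3 + 36 + 8) = 1185 + 21*47 = 1185 + 987 = 2172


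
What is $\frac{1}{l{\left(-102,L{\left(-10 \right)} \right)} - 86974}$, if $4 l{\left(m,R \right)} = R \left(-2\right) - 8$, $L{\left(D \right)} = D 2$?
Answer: $- \frac{1}{86966} \approx -1.1499 \cdot 10^{-5}$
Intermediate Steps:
$L{\left(D \right)} = 2 D$
$l{\left(m,R \right)} = -2 - \frac{R}{2}$ ($l{\left(m,R \right)} = \frac{R \left(-2\right) - 8}{4} = \frac{- 2 R - 8}{4} = \frac{-8 - 2 R}{4} = -2 - \frac{R}{2}$)
$\frac{1}{l{\left(-102,L{\left(-10 \right)} \right)} - 86974} = \frac{1}{\left(-2 - \frac{2 \left(-10\right)}{2}\right) - 86974} = \frac{1}{\left(-2 - -10\right) - 86974} = \frac{1}{\left(-2 + 10\right) - 86974} = \frac{1}{8 - 86974} = \frac{1}{-86966} = - \frac{1}{86966}$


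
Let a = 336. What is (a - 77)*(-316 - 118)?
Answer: -112406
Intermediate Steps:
(a - 77)*(-316 - 118) = (336 - 77)*(-316 - 118) = 259*(-434) = -112406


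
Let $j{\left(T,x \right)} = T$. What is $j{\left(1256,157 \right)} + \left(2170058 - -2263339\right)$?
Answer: $4434653$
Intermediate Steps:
$j{\left(1256,157 \right)} + \left(2170058 - -2263339\right) = 1256 + \left(2170058 - -2263339\right) = 1256 + \left(2170058 + 2263339\right) = 1256 + 4433397 = 4434653$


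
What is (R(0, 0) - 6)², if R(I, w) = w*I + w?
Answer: 36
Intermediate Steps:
R(I, w) = w + I*w (R(I, w) = I*w + w = w + I*w)
(R(0, 0) - 6)² = (0*(1 + 0) - 6)² = (0*1 - 6)² = (0 - 6)² = (-6)² = 36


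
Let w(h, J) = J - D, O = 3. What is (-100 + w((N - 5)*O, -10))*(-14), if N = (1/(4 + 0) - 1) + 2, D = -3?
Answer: 1498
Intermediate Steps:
N = 5/4 (N = (1/4 - 1) + 2 = (¼ - 1) + 2 = -¾ + 2 = 5/4 ≈ 1.2500)
w(h, J) = 3 + J (w(h, J) = J - 1*(-3) = J + 3 = 3 + J)
(-100 + w((N - 5)*O, -10))*(-14) = (-100 + (3 - 10))*(-14) = (-100 - 7)*(-14) = -107*(-14) = 1498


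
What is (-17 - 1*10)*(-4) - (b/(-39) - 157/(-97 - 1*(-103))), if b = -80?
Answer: 3435/26 ≈ 132.12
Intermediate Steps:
(-17 - 1*10)*(-4) - (b/(-39) - 157/(-97 - 1*(-103))) = (-17 - 1*10)*(-4) - (-80/(-39) - 157/(-97 - 1*(-103))) = (-17 - 10)*(-4) - (-80*(-1/39) - 157/(-97 + 103)) = -27*(-4) - (80/39 - 157/6) = 108 - (80/39 - 157*⅙) = 108 - (80/39 - 157/6) = 108 - 1*(-627/26) = 108 + 627/26 = 3435/26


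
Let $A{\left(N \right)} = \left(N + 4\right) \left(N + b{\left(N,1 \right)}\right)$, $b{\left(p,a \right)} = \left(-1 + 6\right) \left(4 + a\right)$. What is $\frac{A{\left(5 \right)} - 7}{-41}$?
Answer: $- \frac{263}{41} \approx -6.4146$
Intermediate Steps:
$b{\left(p,a \right)} = 20 + 5 a$ ($b{\left(p,a \right)} = 5 \left(4 + a\right) = 20 + 5 a$)
$A{\left(N \right)} = \left(4 + N\right) \left(25 + N\right)$ ($A{\left(N \right)} = \left(N + 4\right) \left(N + \left(20 + 5 \cdot 1\right)\right) = \left(4 + N\right) \left(N + \left(20 + 5\right)\right) = \left(4 + N\right) \left(N + 25\right) = \left(4 + N\right) \left(25 + N\right)$)
$\frac{A{\left(5 \right)} - 7}{-41} = \frac{\left(100 + 5^{2} + 29 \cdot 5\right) - 7}{-41} = \left(\left(100 + 25 + 145\right) - 7\right) \left(- \frac{1}{41}\right) = \left(270 - 7\right) \left(- \frac{1}{41}\right) = 263 \left(- \frac{1}{41}\right) = - \frac{263}{41}$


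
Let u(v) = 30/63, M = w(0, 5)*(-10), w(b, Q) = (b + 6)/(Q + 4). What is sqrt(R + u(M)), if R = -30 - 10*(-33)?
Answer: sqrt(132510)/21 ≈ 17.334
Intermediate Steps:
w(b, Q) = (6 + b)/(4 + Q)
R = 300 (R = -30 + 330 = 300)
M = -20/3 (M = ((6 + 0)/(4 + 5))*(-10) = (6/9)*(-10) = ((1/9)*6)*(-10) = (2/3)*(-10) = -20/3 ≈ -6.6667)
u(v) = 10/21 (u(v) = 30*(1/63) = 10/21)
sqrt(R + u(M)) = sqrt(300 + 10/21) = sqrt(6310/21) = sqrt(132510)/21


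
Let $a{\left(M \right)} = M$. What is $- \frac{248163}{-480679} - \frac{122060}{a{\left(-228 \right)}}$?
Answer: $\frac{14682064976}{27398703} \approx 535.87$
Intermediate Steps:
$- \frac{248163}{-480679} - \frac{122060}{a{\left(-228 \right)}} = - \frac{248163}{-480679} - \frac{122060}{-228} = \left(-248163\right) \left(- \frac{1}{480679}\right) - - \frac{30515}{57} = \frac{248163}{480679} + \frac{30515}{57} = \frac{14682064976}{27398703}$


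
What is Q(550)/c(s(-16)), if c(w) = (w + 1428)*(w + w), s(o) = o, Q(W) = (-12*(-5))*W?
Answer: -4125/5648 ≈ -0.73035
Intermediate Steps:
Q(W) = 60*W
c(w) = 2*w*(1428 + w) (c(w) = (1428 + w)*(2*w) = 2*w*(1428 + w))
Q(550)/c(s(-16)) = (60*550)/((2*(-16)*(1428 - 16))) = 33000/((2*(-16)*1412)) = 33000/(-45184) = 33000*(-1/45184) = -4125/5648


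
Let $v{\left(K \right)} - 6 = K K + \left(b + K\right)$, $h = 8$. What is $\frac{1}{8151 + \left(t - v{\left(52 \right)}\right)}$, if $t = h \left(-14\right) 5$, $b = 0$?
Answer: $\frac{1}{4829} \approx 0.00020708$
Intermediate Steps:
$v{\left(K \right)} = 6 + K + K^{2}$ ($v{\left(K \right)} = 6 + \left(K K + \left(0 + K\right)\right) = 6 + \left(K^{2} + K\right) = 6 + \left(K + K^{2}\right) = 6 + K + K^{2}$)
$t = -560$ ($t = 8 \left(-14\right) 5 = \left(-112\right) 5 = -560$)
$\frac{1}{8151 + \left(t - v{\left(52 \right)}\right)} = \frac{1}{8151 - 3322} = \frac{1}{4829}$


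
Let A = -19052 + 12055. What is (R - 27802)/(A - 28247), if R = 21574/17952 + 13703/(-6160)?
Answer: 2183649407/2768063760 ≈ 0.78887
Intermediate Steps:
R = -80327/78540 (R = 21574*(1/17952) + 13703*(-1/6160) = 10787/8976 - 13703/6160 = -80327/78540 ≈ -1.0228)
A = -6997
(R - 27802)/(A - 28247) = (-80327/78540 - 27802)/(-6997 - 28247) = -2183649407/78540/(-35244) = -2183649407/78540*(-1/35244) = 2183649407/2768063760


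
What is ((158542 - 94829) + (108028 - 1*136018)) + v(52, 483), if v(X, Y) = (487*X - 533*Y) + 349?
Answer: -196043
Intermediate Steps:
v(X, Y) = 349 - 533*Y + 487*X (v(X, Y) = (-533*Y + 487*X) + 349 = 349 - 533*Y + 487*X)
((158542 - 94829) + (108028 - 1*136018)) + v(52, 483) = ((158542 - 94829) + (108028 - 1*136018)) + (349 - 533*483 + 487*52) = (63713 + (108028 - 136018)) + (349 - 257439 + 25324) = (63713 - 27990) - 231766 = 35723 - 231766 = -196043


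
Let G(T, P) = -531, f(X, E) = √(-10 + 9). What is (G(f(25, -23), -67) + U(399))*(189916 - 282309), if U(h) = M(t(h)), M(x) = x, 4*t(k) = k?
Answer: 159377925/4 ≈ 3.9844e+7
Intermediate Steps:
f(X, E) = I (f(X, E) = √(-1) = I)
t(k) = k/4
U(h) = h/4
(G(f(25, -23), -67) + U(399))*(189916 - 282309) = (-531 + (¼)*399)*(189916 - 282309) = (-531 + 399/4)*(-92393) = -1725/4*(-92393) = 159377925/4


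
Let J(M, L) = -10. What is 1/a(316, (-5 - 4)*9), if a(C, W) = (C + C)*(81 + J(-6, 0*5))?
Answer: 1/44872 ≈ 2.2286e-5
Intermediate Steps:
a(C, W) = 142*C (a(C, W) = (C + C)*(81 - 10) = (2*C)*71 = 142*C)
1/a(316, (-5 - 4)*9) = 1/(142*316) = 1/44872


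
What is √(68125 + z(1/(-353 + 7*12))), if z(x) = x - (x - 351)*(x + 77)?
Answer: 2*√1721304974/269 ≈ 308.47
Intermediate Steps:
z(x) = x - (-351 + x)*(77 + x)
√(68125 + z(1/(-353 + 7*12))) = √(68125 + (27027 - (1/(-353 + 7*12))² + 275/(-353 + 7*12))) = √(68125 + (27027 - (1/(-353 + 84))² + 275/(-353 + 84))) = √(68125 + (27027 - (1/(-269))² + 275/(-269))) = √(68125 + (27027 - (-1/269)² + 275*(-1/269))) = √(68125 + (27027 - 1*1/72361 - 275/269)) = √(68125 + (27027 - 1/72361 - 275/269)) = √(68125 + 1955626771/72361) = √(6885219896/72361) = 2*√1721304974/269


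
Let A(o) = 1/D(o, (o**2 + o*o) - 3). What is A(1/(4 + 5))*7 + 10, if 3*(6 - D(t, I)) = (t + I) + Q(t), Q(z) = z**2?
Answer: 6197/563 ≈ 11.007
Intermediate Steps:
D(t, I) = 6 - I/3 - t/3 - t**2/3 (D(t, I) = 6 - ((t + I) + t**2)/3 = 6 - ((I + t) + t**2)/3 = 6 - (I + t + t**2)/3 = 6 + (-I/3 - t/3 - t**2/3) = 6 - I/3 - t/3 - t**2/3)
A(o) = 1/(7 - o**2 - o/3) (A(o) = 1/(6 - ((o**2 + o*o) - 3)/3 - o/3 - o**2/3) = 1/(6 - ((o**2 + o**2) - 3)/3 - o/3 - o**2/3) = 1/(6 - (2*o**2 - 3)/3 - o/3 - o**2/3) = 1/(6 - (-3 + 2*o**2)/3 - o/3 - o**2/3) = 1/(6 + (1 - 2*o**2/3) - o/3 - o**2/3) = 1/(7 - o**2 - o/3))
A(1/(4 + 5))*7 + 10 = -3/(-21 + 1/(4 + 5) + 3*(1/(4 + 5))**2)*7 + 10 = -3/(-21 + 1/9 + 3*(1/9)**2)*7 + 10 = -3/(-21 + 1/9 + 3*(1/81))*7 + 10 = -3/(-21 + 1/9 + 1/27)*7 + 10 = -3/(-563/27)*7 + 10 = -3*(-27/563)*7 + 10 = (81/563)*7 + 10 = 567/563 + 10 = 6197/563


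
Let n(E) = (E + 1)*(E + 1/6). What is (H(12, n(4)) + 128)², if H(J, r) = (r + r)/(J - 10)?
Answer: 797449/36 ≈ 22151.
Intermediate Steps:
n(E) = (1 + E)*(⅙ + E) (n(E) = (1 + E)*(E + ⅙) = (1 + E)*(⅙ + E))
H(J, r) = 2*r/(-10 + J) (H(J, r) = (2*r)/(-10 + J) = 2*r/(-10 + J))
(H(12, n(4)) + 128)² = (2*(⅙ + 4² + (7/6)*4)/(-10 + 12) + 128)² = (2*(⅙ + 16 + 14/3)/2 + 128)² = (2*(125/6)*(½) + 128)² = (125/6 + 128)² = (893/6)² = 797449/36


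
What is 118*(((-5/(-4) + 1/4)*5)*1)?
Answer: 885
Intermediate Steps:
118*(((-5/(-4) + 1/4)*5)*1) = 118*(((-5*(-¼) + 1*(¼))*5)*1) = 118*(((5/4 + ¼)*5)*1) = 118*(((3/2)*5)*1) = 118*((15/2)*1) = 118*(15/2) = 885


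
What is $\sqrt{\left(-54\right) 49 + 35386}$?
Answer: $2 \sqrt{8185} \approx 180.94$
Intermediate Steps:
$\sqrt{\left(-54\right) 49 + 35386} = \sqrt{-2646 + 35386} = \sqrt{32740} = 2 \sqrt{8185}$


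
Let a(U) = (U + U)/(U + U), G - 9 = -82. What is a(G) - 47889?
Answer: -47888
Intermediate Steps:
G = -73 (G = 9 - 82 = -73)
a(U) = 1 (a(U) = (2*U)/((2*U)) = (2*U)*(1/(2*U)) = 1)
a(G) - 47889 = 1 - 47889 = -47888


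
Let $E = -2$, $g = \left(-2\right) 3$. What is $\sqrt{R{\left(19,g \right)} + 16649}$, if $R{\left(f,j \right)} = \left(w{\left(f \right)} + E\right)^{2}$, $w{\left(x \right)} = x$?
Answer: $3 \sqrt{1882} \approx 130.15$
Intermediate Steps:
$g = -6$
$R{\left(f,j \right)} = \left(-2 + f\right)^{2}$ ($R{\left(f,j \right)} = \left(f - 2\right)^{2} = \left(-2 + f\right)^{2}$)
$\sqrt{R{\left(19,g \right)} + 16649} = \sqrt{\left(-2 + 19\right)^{2} + 16649} = \sqrt{17^{2} + 16649} = \sqrt{289 + 16649} = \sqrt{16938} = 3 \sqrt{1882}$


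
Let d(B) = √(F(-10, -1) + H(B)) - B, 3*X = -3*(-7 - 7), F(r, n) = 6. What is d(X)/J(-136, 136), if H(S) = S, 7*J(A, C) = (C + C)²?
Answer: -49/36992 + 7*√5/36992 ≈ -0.00090148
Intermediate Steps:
X = 14 (X = (-3*(-7 - 7))/3 = (-3*(-14))/3 = (⅓)*42 = 14)
J(A, C) = 4*C²/7 (J(A, C) = (C + C)²/7 = (2*C)²/7 = (4*C²)/7 = 4*C²/7)
d(B) = √(6 + B) - B
d(X)/J(-136, 136) = (√(6 + 14) - 1*14)/(((4/7)*136²)) = (√20 - 14)/(((4/7)*18496)) = (2*√5 - 14)/(73984/7) = (-14 + 2*√5)*(7/73984) = -49/36992 + 7*√5/36992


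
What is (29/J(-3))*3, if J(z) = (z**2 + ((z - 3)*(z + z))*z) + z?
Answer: -29/34 ≈ -0.85294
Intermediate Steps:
J(z) = z + z**2 + 2*z**2*(-3 + z) (J(z) = (z**2 + ((-3 + z)*(2*z))*z) + z = (z**2 + (2*z*(-3 + z))*z) + z = (z**2 + 2*z**2*(-3 + z)) + z = z + z**2 + 2*z**2*(-3 + z))
(29/J(-3))*3 = (29/((-3*(1 - 5*(-3) + 2*(-3)**2))))*3 = (29/((-3*(1 + 15 + 2*9))))*3 = (29/((-3*(1 + 15 + 18))))*3 = (29/((-3*34)))*3 = (29/(-102))*3 = (29*(-1/102))*3 = -29/102*3 = -29/34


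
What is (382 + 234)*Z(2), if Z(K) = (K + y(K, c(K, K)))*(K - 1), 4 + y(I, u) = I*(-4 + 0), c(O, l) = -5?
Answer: -6160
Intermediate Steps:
y(I, u) = -4 - 4*I (y(I, u) = -4 + I*(-4 + 0) = -4 + I*(-4) = -4 - 4*I)
Z(K) = (-1 + K)*(-4 - 3*K) (Z(K) = (K + (-4 - 4*K))*(K - 1) = (-4 - 3*K)*(-1 + K) = (-1 + K)*(-4 - 3*K))
(382 + 234)*Z(2) = (382 + 234)*(4 - 1*2 - 3*2²) = 616*(4 - 2 - 3*4) = 616*(4 - 2 - 12) = 616*(-10) = -6160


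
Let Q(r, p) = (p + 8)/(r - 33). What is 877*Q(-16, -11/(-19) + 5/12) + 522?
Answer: 576151/1596 ≈ 361.00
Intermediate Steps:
Q(r, p) = (8 + p)/(-33 + r)
877*Q(-16, -11/(-19) + 5/12) + 522 = 877*((8 + (-11/(-19) + 5/12))/(-33 - 16)) + 522 = 877*((8 + (-11*(-1/19) + 5*(1/12)))/(-49)) + 522 = 877*(-(8 + (11/19 + 5/12))/49) + 522 = 877*(-(8 + 227/228)/49) + 522 = 877*(-1/49*2051/228) + 522 = 877*(-293/1596) + 522 = -256961/1596 + 522 = 576151/1596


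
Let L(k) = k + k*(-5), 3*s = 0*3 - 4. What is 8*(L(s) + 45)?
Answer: 1208/3 ≈ 402.67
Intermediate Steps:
s = -4/3 (s = (0*3 - 4)/3 = (0 - 4)/3 = (⅓)*(-4) = -4/3 ≈ -1.3333)
L(k) = -4*k (L(k) = k - 5*k = -4*k)
8*(L(s) + 45) = 8*(-4*(-4/3) + 45) = 8*(16/3 + 45) = 8*(151/3) = 1208/3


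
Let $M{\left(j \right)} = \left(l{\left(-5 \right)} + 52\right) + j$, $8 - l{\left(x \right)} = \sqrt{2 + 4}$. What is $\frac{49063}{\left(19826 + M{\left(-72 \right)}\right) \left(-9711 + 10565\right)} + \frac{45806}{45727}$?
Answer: $\frac{1100149654041441}{1095082541832730} + \frac{7009 \sqrt{6}}{47896539980} \approx 1.0046$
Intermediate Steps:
$l{\left(x \right)} = 8 - \sqrt{6}$ ($l{\left(x \right)} = 8 - \sqrt{2 + 4} = 8 - \sqrt{6}$)
$M{\left(j \right)} = 60 + j - \sqrt{6}$ ($M{\left(j \right)} = \left(\left(8 - \sqrt{6}\right) + 52\right) + j = \left(60 - \sqrt{6}\right) + j = 60 + j - \sqrt{6}$)
$\frac{49063}{\left(19826 + M{\left(-72 \right)}\right) \left(-9711 + 10565\right)} + \frac{45806}{45727} = \frac{49063}{\left(19826 - \left(12 + \sqrt{6}\right)\right) \left(-9711 + 10565\right)} + \frac{45806}{45727} = \frac{49063}{\left(19826 - \left(12 + \sqrt{6}\right)\right) 854} + 45806 \cdot \frac{1}{45727} = \frac{49063}{\left(19814 - \sqrt{6}\right) 854} + \frac{45806}{45727} = \frac{49063}{16921156 - 854 \sqrt{6}} + \frac{45806}{45727} = \frac{45806}{45727} + \frac{49063}{16921156 - 854 \sqrt{6}}$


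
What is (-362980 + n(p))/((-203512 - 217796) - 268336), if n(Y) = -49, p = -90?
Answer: 363029/689644 ≈ 0.52640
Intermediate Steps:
(-362980 + n(p))/((-203512 - 217796) - 268336) = (-362980 - 49)/((-203512 - 217796) - 268336) = -363029/(-421308 - 268336) = -363029/(-689644) = -363029*(-1/689644) = 363029/689644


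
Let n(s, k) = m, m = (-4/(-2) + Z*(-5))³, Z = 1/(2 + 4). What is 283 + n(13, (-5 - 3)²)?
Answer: 61471/216 ≈ 284.59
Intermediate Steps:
Z = ⅙ (Z = 1/6 = ⅙ ≈ 0.16667)
m = 343/216 (m = (-4/(-2) + (⅙)*(-5))³ = (-4*(-½) - ⅚)³ = (2 - ⅚)³ = (7/6)³ = 343/216 ≈ 1.5880)
n(s, k) = 343/216
283 + n(13, (-5 - 3)²) = 283 + 343/216 = 61471/216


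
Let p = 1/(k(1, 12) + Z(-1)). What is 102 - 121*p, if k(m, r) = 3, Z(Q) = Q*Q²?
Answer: 83/2 ≈ 41.500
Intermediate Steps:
Z(Q) = Q³
p = ½ (p = 1/(3 + (-1)³) = 1/(3 - 1) = 1/2 = ½ ≈ 0.50000)
102 - 121*p = 102 - 121*½ = 102 - 121/2 = 83/2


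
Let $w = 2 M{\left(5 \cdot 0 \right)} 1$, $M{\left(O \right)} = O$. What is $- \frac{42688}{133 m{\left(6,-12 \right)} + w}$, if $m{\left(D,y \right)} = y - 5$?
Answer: $\frac{42688}{2261} \approx 18.88$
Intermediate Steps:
$w = 0$ ($w = 2 \cdot 5 \cdot 0 \cdot 1 = 2 \cdot 0 \cdot 1 = 0 \cdot 1 = 0$)
$m{\left(D,y \right)} = -5 + y$
$- \frac{42688}{133 m{\left(6,-12 \right)} + w} = - \frac{42688}{133 \left(-5 - 12\right) + 0} = - \frac{42688}{133 \left(-17\right) + 0} = - \frac{42688}{-2261 + 0} = - \frac{42688}{-2261} = \left(-42688\right) \left(- \frac{1}{2261}\right) = \frac{42688}{2261}$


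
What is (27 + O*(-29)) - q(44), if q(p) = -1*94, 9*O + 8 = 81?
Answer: -1028/9 ≈ -114.22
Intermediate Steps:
O = 73/9 (O = -8/9 + (⅑)*81 = -8/9 + 9 = 73/9 ≈ 8.1111)
q(p) = -94
(27 + O*(-29)) - q(44) = (27 + (73/9)*(-29)) - 1*(-94) = (27 - 2117/9) + 94 = -1874/9 + 94 = -1028/9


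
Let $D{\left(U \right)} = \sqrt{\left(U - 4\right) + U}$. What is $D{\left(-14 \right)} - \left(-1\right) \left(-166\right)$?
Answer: $-166 + 4 i \sqrt{2} \approx -166.0 + 5.6569 i$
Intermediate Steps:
$D{\left(U \right)} = \sqrt{-4 + 2 U}$ ($D{\left(U \right)} = \sqrt{\left(-4 + U\right) + U} = \sqrt{-4 + 2 U}$)
$D{\left(-14 \right)} - \left(-1\right) \left(-166\right) = \sqrt{-4 + 2 \left(-14\right)} - \left(-1\right) \left(-166\right) = \sqrt{-4 - 28} - 166 = \sqrt{-32} - 166 = 4 i \sqrt{2} - 166 = -166 + 4 i \sqrt{2}$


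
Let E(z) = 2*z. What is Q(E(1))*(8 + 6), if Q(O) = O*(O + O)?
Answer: 112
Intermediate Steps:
Q(O) = 2*O**2 (Q(O) = O*(2*O) = 2*O**2)
Q(E(1))*(8 + 6) = (2*(2*1)**2)*(8 + 6) = (2*2**2)*14 = (2*4)*14 = 8*14 = 112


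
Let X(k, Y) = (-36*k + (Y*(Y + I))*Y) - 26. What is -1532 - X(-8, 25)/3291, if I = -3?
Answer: -5055824/3291 ≈ -1536.3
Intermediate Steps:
X(k, Y) = -26 - 36*k + Y**2*(-3 + Y) (X(k, Y) = (-36*k + (Y*(Y - 3))*Y) - 26 = (-36*k + (Y*(-3 + Y))*Y) - 26 = (-36*k + Y**2*(-3 + Y)) - 26 = -26 - 36*k + Y**2*(-3 + Y))
-1532 - X(-8, 25)/3291 = -1532 - (-26 + 25**3 - 36*(-8) - 3*25**2)/3291 = -1532 - (-26 + 15625 + 288 - 3*625)/3291 = -1532 - (-26 + 15625 + 288 - 1875)/3291 = -1532 - 14012/3291 = -5055824/3291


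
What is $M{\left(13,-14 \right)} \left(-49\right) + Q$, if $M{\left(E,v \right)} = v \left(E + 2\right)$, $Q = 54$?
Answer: $10344$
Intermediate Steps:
$M{\left(E,v \right)} = v \left(2 + E\right)$
$M{\left(13,-14 \right)} \left(-49\right) + Q = - 14 \left(2 + 13\right) \left(-49\right) + 54 = \left(-14\right) 15 \left(-49\right) + 54 = \left(-210\right) \left(-49\right) + 54 = 10290 + 54 = 10344$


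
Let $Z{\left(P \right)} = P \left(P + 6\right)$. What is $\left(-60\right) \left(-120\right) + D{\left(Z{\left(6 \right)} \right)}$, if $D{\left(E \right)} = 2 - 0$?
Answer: $7202$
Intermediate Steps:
$Z{\left(P \right)} = P \left(6 + P\right)$
$D{\left(E \right)} = 2$ ($D{\left(E \right)} = 2 + 0 = 2$)
$\left(-60\right) \left(-120\right) + D{\left(Z{\left(6 \right)} \right)} = \left(-60\right) \left(-120\right) + 2 = 7200 + 2 = 7202$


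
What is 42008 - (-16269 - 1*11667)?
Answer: 69944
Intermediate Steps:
42008 - (-16269 - 1*11667) = 42008 - (-16269 - 11667) = 42008 - 1*(-27936) = 42008 + 27936 = 69944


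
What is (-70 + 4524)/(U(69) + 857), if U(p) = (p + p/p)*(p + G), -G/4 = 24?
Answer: -4454/1033 ≈ -4.3117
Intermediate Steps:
G = -96 (G = -4*24 = -96)
U(p) = (1 + p)*(-96 + p) (U(p) = (p + p/p)*(p - 96) = (p + 1)*(-96 + p) = (1 + p)*(-96 + p))
(-70 + 4524)/(U(69) + 857) = (-70 + 4524)/((-96 + 69² - 95*69) + 857) = 4454/((-96 + 4761 - 6555) + 857) = 4454/(-1890 + 857) = 4454/(-1033) = 4454*(-1/1033) = -4454/1033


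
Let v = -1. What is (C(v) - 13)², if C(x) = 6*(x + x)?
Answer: 625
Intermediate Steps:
C(x) = 12*x (C(x) = 6*(2*x) = 12*x)
(C(v) - 13)² = (12*(-1) - 13)² = (-12 - 13)² = (-25)² = 625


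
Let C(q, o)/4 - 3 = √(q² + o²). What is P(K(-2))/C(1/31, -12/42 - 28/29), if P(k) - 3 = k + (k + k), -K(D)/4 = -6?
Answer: 8910416025/1177502224 - 471975*√62041085/1177502224 ≈ 4.4101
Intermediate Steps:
K(D) = 24 (K(D) = -4*(-6) = 24)
P(k) = 3 + 3*k (P(k) = 3 + (k + (k + k)) = 3 + (k + 2*k) = 3 + 3*k)
C(q, o) = 12 + 4*√(o² + q²) (C(q, o) = 12 + 4*√(q² + o²) = 12 + 4*√(o² + q²))
P(K(-2))/C(1/31, -12/42 - 28/29) = (3 + 3*24)/(12 + 4*√((-12/42 - 28/29)² + (1/31)²)) = (3 + 72)/(12 + 4*√((-12*1/42 - 28*1/29)² + (1/31)²)) = 75/(12 + 4*√((-2/7 - 28/29)² + 1/961)) = 75/(12 + 4*√((-254/203)² + 1/961)) = 75/(12 + 4*√(64516/41209 + 1/961)) = 75/(12 + 4*√(62041085/39601849)) = 75/(12 + 4*(√62041085/6293)) = 75/(12 + 4*√62041085/6293)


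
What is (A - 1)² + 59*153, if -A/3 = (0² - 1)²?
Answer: 9043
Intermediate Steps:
A = -3 (A = -3*(0² - 1)² = -3*(0 - 1)² = -3*(-1)² = -3*1 = -3)
(A - 1)² + 59*153 = (-3 - 1)² + 59*153 = (-4)² + 9027 = 16 + 9027 = 9043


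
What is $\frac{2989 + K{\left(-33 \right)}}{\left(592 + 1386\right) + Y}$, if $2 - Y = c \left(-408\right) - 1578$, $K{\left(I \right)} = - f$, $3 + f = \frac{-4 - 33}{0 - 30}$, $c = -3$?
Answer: $\frac{89723}{70020} \approx 1.2814$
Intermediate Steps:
$f = - \frac{53}{30}$ ($f = -3 + \frac{-4 - 33}{0 - 30} = -3 - \frac{37}{-30} = -3 - - \frac{37}{30} = -3 + \frac{37}{30} = - \frac{53}{30} \approx -1.7667$)
$K{\left(I \right)} = \frac{53}{30}$ ($K{\left(I \right)} = \left(-1\right) \left(- \frac{53}{30}\right) = \frac{53}{30}$)
$Y = 356$ ($Y = 2 - \left(\left(-3\right) \left(-408\right) - 1578\right) = 2 - \left(1224 - 1578\right) = 2 - -354 = 2 + 354 = 356$)
$\frac{2989 + K{\left(-33 \right)}}{\left(592 + 1386\right) + Y} = \frac{2989 + \frac{53}{30}}{\left(592 + 1386\right) + 356} = \frac{89723}{30 \left(1978 + 356\right)} = \frac{89723}{30 \cdot 2334} = \frac{89723}{30} \cdot \frac{1}{2334} = \frac{89723}{70020}$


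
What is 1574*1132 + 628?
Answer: 1782396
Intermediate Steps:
1574*1132 + 628 = 1781768 + 628 = 1782396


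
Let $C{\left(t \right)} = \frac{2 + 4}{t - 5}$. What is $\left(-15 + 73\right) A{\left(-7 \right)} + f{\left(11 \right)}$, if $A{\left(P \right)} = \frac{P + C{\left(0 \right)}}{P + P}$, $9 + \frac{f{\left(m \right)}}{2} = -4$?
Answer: $\frac{279}{35} \approx 7.9714$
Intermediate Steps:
$C{\left(t \right)} = \frac{6}{-5 + t}$
$f{\left(m \right)} = -26$ ($f{\left(m \right)} = -18 + 2 \left(-4\right) = -18 - 8 = -26$)
$A{\left(P \right)} = \frac{- \frac{6}{5} + P}{2 P}$ ($A{\left(P \right)} = \frac{P + \frac{6}{-5 + 0}}{P + P} = \frac{P + \frac{6}{-5}}{2 P} = \left(P + 6 \left(- \frac{1}{5}\right)\right) \frac{1}{2 P} = \left(P - \frac{6}{5}\right) \frac{1}{2 P} = \left(- \frac{6}{5} + P\right) \frac{1}{2 P} = \frac{- \frac{6}{5} + P}{2 P}$)
$\left(-15 + 73\right) A{\left(-7 \right)} + f{\left(11 \right)} = \left(-15 + 73\right) \frac{-6 + 5 \left(-7\right)}{10 \left(-7\right)} - 26 = 58 \cdot \frac{1}{10} \left(- \frac{1}{7}\right) \left(-6 - 35\right) - 26 = 58 \cdot \frac{1}{10} \left(- \frac{1}{7}\right) \left(-41\right) - 26 = 58 \cdot \frac{41}{70} - 26 = \frac{1189}{35} - 26 = \frac{279}{35}$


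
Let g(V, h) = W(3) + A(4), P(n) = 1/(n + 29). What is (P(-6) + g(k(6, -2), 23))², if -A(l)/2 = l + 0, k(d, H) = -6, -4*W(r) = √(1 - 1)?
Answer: 33489/529 ≈ 63.306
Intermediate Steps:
W(r) = 0 (W(r) = -√(1 - 1)/4 = -√0/4 = -¼*0 = 0)
A(l) = -2*l (A(l) = -2*(l + 0) = -2*l)
P(n) = 1/(29 + n)
g(V, h) = -8 (g(V, h) = 0 - 2*4 = 0 - 8 = -8)
(P(-6) + g(k(6, -2), 23))² = (1/(29 - 6) - 8)² = (1/23 - 8)² = (-183/23)² = 33489/529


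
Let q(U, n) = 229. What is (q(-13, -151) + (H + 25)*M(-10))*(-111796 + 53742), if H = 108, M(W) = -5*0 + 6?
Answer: -59621458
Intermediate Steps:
M(W) = 6 (M(W) = 0 + 6 = 6)
(q(-13, -151) + (H + 25)*M(-10))*(-111796 + 53742) = (229 + (108 + 25)*6)*(-111796 + 53742) = (229 + 133*6)*(-58054) = (229 + 798)*(-58054) = 1027*(-58054) = -59621458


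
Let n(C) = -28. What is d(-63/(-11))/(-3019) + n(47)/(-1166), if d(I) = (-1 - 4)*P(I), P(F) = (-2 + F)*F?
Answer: 1149421/19360847 ≈ 0.059368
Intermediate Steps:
P(F) = F*(-2 + F)
d(I) = -5*I*(-2 + I) (d(I) = (-1 - 4)*(I*(-2 + I)) = -5*I*(-2 + I))
d(-63/(-11))/(-3019) + n(47)/(-1166) = (5*(-63/(-11))*(2 - (-63)/(-11)))/(-3019) - 28/(-1166) = (5*(-63*(-1/11))*(2 - (-63)*(-1)/11))*(-1/3019) - 28*(-1/1166) = (5*(63/11)*(2 - 1*63/11))*(-1/3019) + 14/583 = (5*(63/11)*(2 - 63/11))*(-1/3019) + 14/583 = (5*(63/11)*(-41/11))*(-1/3019) + 14/583 = -12915/121*(-1/3019) + 14/583 = 12915/365299 + 14/583 = 1149421/19360847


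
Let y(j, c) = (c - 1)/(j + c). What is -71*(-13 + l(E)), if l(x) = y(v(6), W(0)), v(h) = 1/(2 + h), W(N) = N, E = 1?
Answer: 1491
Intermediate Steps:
y(j, c) = (-1 + c)/(c + j)
l(x) = -8 (l(x) = (-1 + 0)/(0 + 1/(2 + 6)) = -1/(0 + 1/8) = -1/(0 + ⅛) = -1/(⅛) = 8*(-1) = -8)
-71*(-13 + l(E)) = -71*(-13 - 8) = -71*(-21) = 1491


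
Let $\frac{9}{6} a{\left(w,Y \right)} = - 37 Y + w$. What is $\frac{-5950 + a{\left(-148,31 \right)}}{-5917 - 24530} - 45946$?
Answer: $- \frac{4196733146}{91341} \approx -45946.0$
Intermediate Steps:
$a{\left(w,Y \right)} = - \frac{74 Y}{3} + \frac{2 w}{3}$ ($a{\left(w,Y \right)} = \frac{2 \left(- 37 Y + w\right)}{3} = \frac{2 \left(w - 37 Y\right)}{3} = - \frac{74 Y}{3} + \frac{2 w}{3}$)
$\frac{-5950 + a{\left(-148,31 \right)}}{-5917 - 24530} - 45946 = \frac{-5950 + \left(\left(- \frac{74}{3}\right) 31 + \frac{2}{3} \left(-148\right)\right)}{-5917 - 24530} - 45946 = \frac{-5950 - \frac{2590}{3}}{-30447} - 45946 = \left(-5950 - \frac{2590}{3}\right) \left(- \frac{1}{30447}\right) - 45946 = \left(- \frac{20440}{3}\right) \left(- \frac{1}{30447}\right) - 45946 = \frac{20440}{91341} - 45946 = - \frac{4196733146}{91341}$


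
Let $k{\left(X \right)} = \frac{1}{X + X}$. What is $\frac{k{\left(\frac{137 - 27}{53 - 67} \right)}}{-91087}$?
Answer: $\frac{7}{10019570} \approx 6.9863 \cdot 10^{-7}$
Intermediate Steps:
$k{\left(X \right)} = \frac{1}{2 X}$
$\frac{k{\left(\frac{137 - 27}{53 - 67} \right)}}{-91087} = \frac{\frac{1}{2} \frac{1}{\left(137 - 27\right) \frac{1}{53 - 67}}}{-91087} = \frac{1}{2 \frac{110}{-14}} \left(- \frac{1}{91087}\right) = \frac{1}{2 \cdot 110 \left(- \frac{1}{14}\right)} \left(- \frac{1}{91087}\right) = \frac{1}{2 \left(- \frac{55}{7}\right)} \left(- \frac{1}{91087}\right) = \frac{1}{2} \left(- \frac{7}{55}\right) \left(- \frac{1}{91087}\right) = \left(- \frac{7}{110}\right) \left(- \frac{1}{91087}\right) = \frac{7}{10019570}$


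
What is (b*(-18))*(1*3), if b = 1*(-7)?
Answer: 378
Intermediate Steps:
b = -7
(b*(-18))*(1*3) = (-7*(-18))*(1*3) = 126*3 = 378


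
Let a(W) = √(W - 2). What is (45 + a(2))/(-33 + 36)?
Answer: 15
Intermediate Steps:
a(W) = √(-2 + W)
(45 + a(2))/(-33 + 36) = (45 + √(-2 + 2))/(-33 + 36) = (45 + √0)/3 = (45 + 0)/3 = (⅓)*45 = 15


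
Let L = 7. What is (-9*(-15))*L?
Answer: 945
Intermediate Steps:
(-9*(-15))*L = -9*(-15)*7 = 135*7 = 945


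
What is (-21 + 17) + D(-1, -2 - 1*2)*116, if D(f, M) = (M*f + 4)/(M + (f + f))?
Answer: -476/3 ≈ -158.67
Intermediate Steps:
D(f, M) = (4 + M*f)/(M + 2*f)
(-21 + 17) + D(-1, -2 - 1*2)*116 = (-21 + 17) + ((4 + (-2 - 1*2)*(-1))/((-2 - 1*2) + 2*(-1)))*116 = -4 + ((4 + (-2 - 2)*(-1))/((-2 - 2) - 2))*116 = -4 + ((4 - 4*(-1))/(-4 - 2))*116 = -4 + ((4 + 4)/(-6))*116 = -4 - ⅙*8*116 = -4 - 4/3*116 = -4 - 464/3 = -476/3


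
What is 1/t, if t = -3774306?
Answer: -1/3774306 ≈ -2.6495e-7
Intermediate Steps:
1/t = 1/(-3774306) = -1/3774306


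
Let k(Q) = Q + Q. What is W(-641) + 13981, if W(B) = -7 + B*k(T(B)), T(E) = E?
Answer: 835736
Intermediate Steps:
k(Q) = 2*Q
W(B) = -7 + 2*B**2 (W(B) = -7 + B*(2*B) = -7 + 2*B**2)
W(-641) + 13981 = (-7 + 2*(-641)**2) + 13981 = (-7 + 2*410881) + 13981 = (-7 + 821762) + 13981 = 821755 + 13981 = 835736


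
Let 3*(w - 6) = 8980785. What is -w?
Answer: -2993601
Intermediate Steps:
w = 2993601 (w = 6 + (⅓)*8980785 = 6 + 2993595 = 2993601)
-w = -1*2993601 = -2993601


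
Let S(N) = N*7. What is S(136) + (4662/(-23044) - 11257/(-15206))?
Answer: 5960286444/6257269 ≈ 952.54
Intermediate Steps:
S(N) = 7*N
S(136) + (4662/(-23044) - 11257/(-15206)) = 7*136 + (4662/(-23044) - 11257/(-15206)) = 952 + (4662*(-1/23044) - 11257*(-1/15206)) = 952 + (-333/1646 + 11257/15206) = 952 + 3366356/6257269 = 5960286444/6257269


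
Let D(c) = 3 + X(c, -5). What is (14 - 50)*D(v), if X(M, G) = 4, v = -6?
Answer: -252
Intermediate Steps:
D(c) = 7 (D(c) = 3 + 4 = 7)
(14 - 50)*D(v) = (14 - 50)*7 = -36*7 = -252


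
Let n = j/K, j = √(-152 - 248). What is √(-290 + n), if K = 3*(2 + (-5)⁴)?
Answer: √(-114007410 + 4180*I)/627 ≈ 0.00031218 + 17.029*I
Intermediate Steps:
j = 20*I (j = √(-400) = 20*I ≈ 20.0*I)
K = 1881 (K = 3*(2 + 625) = 3*627 = 1881)
n = 20*I/1881 (n = (20*I)/1881 = (20*I)*(1/1881) = 20*I/1881 ≈ 0.010633*I)
√(-290 + n) = √(-290 + 20*I/1881)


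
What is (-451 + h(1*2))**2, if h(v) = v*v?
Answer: 199809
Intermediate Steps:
h(v) = v**2
(-451 + h(1*2))**2 = (-451 + (1*2)**2)**2 = (-451 + 2**2)**2 = (-451 + 4)**2 = (-447)**2 = 199809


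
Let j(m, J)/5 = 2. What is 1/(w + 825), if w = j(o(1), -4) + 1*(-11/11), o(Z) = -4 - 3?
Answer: 1/834 ≈ 0.0011990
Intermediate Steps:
o(Z) = -7
j(m, J) = 10 (j(m, J) = 5*2 = 10)
w = 9 (w = 10 + 1*(-11/11) = 10 + 1*(-11*1/11) = 10 + 1*(-1) = 10 - 1 = 9)
1/(w + 825) = 1/(9 + 825) = 1/834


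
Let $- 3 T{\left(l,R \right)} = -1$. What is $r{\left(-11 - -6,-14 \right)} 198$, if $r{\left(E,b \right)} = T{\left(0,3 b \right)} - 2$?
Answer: $-330$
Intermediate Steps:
$T{\left(l,R \right)} = \frac{1}{3}$ ($T{\left(l,R \right)} = \left(- \frac{1}{3}\right) \left(-1\right) = \frac{1}{3}$)
$r{\left(E,b \right)} = - \frac{5}{3}$ ($r{\left(E,b \right)} = \frac{1}{3} - 2 = - \frac{5}{3}$)
$r{\left(-11 - -6,-14 \right)} 198 = \left(- \frac{5}{3}\right) 198 = -330$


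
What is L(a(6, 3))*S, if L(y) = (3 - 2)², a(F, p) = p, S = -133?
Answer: -133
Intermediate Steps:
L(y) = 1 (L(y) = 1² = 1)
L(a(6, 3))*S = 1*(-133) = -133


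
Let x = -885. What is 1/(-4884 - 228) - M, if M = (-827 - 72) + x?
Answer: 9119807/5112 ≈ 1784.0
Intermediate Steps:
M = -1784 (M = (-827 - 72) - 885 = -899 - 885 = -1784)
1/(-4884 - 228) - M = 1/(-4884 - 228) - 1*(-1784) = 1/(-5112) + 1784 = -1/5112 + 1784 = 9119807/5112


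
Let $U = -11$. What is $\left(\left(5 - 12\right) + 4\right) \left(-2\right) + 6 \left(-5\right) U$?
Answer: $336$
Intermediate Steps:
$\left(\left(5 - 12\right) + 4\right) \left(-2\right) + 6 \left(-5\right) U = \left(\left(5 - 12\right) + 4\right) \left(-2\right) + 6 \left(-5\right) \left(-11\right) = \left(\left(5 - 12\right) + 4\right) \left(-2\right) - -330 = \left(-7 + 4\right) \left(-2\right) + 330 = \left(-3\right) \left(-2\right) + 330 = 6 + 330 = 336$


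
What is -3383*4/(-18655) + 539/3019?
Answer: 50908153/56319445 ≈ 0.90392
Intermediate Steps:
-3383*4/(-18655) + 539/3019 = -13532*(-1/18655) + 539*(1/3019) = 13532/18655 + 539/3019 = 50908153/56319445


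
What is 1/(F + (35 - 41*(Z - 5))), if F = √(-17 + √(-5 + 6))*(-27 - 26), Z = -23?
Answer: 1183/1444433 + 212*I/1444433 ≈ 0.00081901 + 0.00014677*I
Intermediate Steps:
F = -212*I (F = √(-17 + √1)*(-53) = √(-17 + 1)*(-53) = √(-16)*(-53) = (4*I)*(-53) = -212*I ≈ -212.0*I)
1/(F + (35 - 41*(Z - 5))) = 1/(-212*I + (35 - 41*(-23 - 5))) = 1/(-212*I + (35 - 41*(-28))) = 1/(-212*I + (35 + 1148)) = 1/(-212*I + 1183) = 1/(1183 - 212*I) = (1183 + 212*I)/1444433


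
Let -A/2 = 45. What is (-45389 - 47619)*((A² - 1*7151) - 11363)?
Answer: 968585312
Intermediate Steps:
A = -90 (A = -2*45 = -90)
(-45389 - 47619)*((A² - 1*7151) - 11363) = (-45389 - 47619)*(((-90)² - 1*7151) - 11363) = -93008*((8100 - 7151) - 11363) = -93008*(949 - 11363) = -93008*(-10414) = 968585312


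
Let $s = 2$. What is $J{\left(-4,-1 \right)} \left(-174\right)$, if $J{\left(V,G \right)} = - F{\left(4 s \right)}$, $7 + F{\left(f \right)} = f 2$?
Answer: $1566$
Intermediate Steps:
$F{\left(f \right)} = -7 + 2 f$ ($F{\left(f \right)} = -7 + f 2 = -7 + 2 f$)
$J{\left(V,G \right)} = -9$ ($J{\left(V,G \right)} = - (-7 + 2 \cdot 4 \cdot 2) = - (-7 + 2 \cdot 8) = - (-7 + 16) = \left(-1\right) 9 = -9$)
$J{\left(-4,-1 \right)} \left(-174\right) = \left(-9\right) \left(-174\right) = 1566$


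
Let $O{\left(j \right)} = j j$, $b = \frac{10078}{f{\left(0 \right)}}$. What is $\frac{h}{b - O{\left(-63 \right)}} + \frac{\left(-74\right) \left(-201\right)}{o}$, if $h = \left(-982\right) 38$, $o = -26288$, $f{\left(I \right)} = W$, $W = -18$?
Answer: $\frac{513900177}{66968680} \approx 7.6737$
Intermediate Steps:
$f{\left(I \right)} = -18$
$b = - \frac{5039}{9}$ ($b = \frac{10078}{-18} = 10078 \left(- \frac{1}{18}\right) = - \frac{5039}{9} \approx -559.89$)
$O{\left(j \right)} = j^{2}$
$h = -37316$
$\frac{h}{b - O{\left(-63 \right)}} + \frac{\left(-74\right) \left(-201\right)}{o} = - \frac{37316}{- \frac{5039}{9} - \left(-63\right)^{2}} + \frac{\left(-74\right) \left(-201\right)}{-26288} = - \frac{37316}{- \frac{5039}{9} - 3969} + 14874 \left(- \frac{1}{26288}\right) = - \frac{37316}{- \frac{5039}{9} - 3969} - \frac{7437}{13144} = - \frac{37316}{- \frac{40760}{9}} - \frac{7437}{13144} = \left(-37316\right) \left(- \frac{9}{40760}\right) - \frac{7437}{13144} = \frac{83961}{10190} - \frac{7437}{13144} = \frac{513900177}{66968680}$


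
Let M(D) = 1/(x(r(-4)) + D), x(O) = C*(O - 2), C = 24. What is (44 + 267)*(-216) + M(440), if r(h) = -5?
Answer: -18271871/272 ≈ -67176.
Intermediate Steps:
x(O) = -48 + 24*O (x(O) = 24*(O - 2) = 24*(-2 + O) = -48 + 24*O)
M(D) = 1/(-168 + D) (M(D) = 1/((-48 + 24*(-5)) + D) = 1/((-48 - 120) + D) = 1/(-168 + D))
(44 + 267)*(-216) + M(440) = (44 + 267)*(-216) + 1/(-168 + 440) = 311*(-216) + 1/272 = -67176 + 1/272 = -18271871/272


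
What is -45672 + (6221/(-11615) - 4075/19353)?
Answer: -10266552584978/224785095 ≈ -45673.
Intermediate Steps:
-45672 + (6221/(-11615) - 4075/19353) = -45672 + (6221*(-1/11615) - 4075*1/19353) = -45672 + (-6221/11615 - 4075/19353) = -45672 - 167726138/224785095 = -10266552584978/224785095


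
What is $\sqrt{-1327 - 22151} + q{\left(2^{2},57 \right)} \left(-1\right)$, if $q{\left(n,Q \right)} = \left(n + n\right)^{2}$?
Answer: $-64 + i \sqrt{23478} \approx -64.0 + 153.23 i$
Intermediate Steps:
$q{\left(n,Q \right)} = 4 n^{2}$ ($q{\left(n,Q \right)} = \left(2 n\right)^{2} = 4 n^{2}$)
$\sqrt{-1327 - 22151} + q{\left(2^{2},57 \right)} \left(-1\right) = \sqrt{-1327 - 22151} + 4 \left(2^{2}\right)^{2} \left(-1\right) = \sqrt{-23478} + 4 \cdot 4^{2} \left(-1\right) = i \sqrt{23478} + 4 \cdot 16 \left(-1\right) = i \sqrt{23478} + 64 \left(-1\right) = i \sqrt{23478} - 64 = -64 + i \sqrt{23478}$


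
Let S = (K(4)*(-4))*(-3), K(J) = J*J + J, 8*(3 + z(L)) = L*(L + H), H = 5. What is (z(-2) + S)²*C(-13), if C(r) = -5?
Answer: -4465125/16 ≈ -2.7907e+5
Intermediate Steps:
z(L) = -3 + L*(5 + L)/8 (z(L) = -3 + (L*(L + 5))/8 = -3 + (L*(5 + L))/8 = -3 + L*(5 + L)/8)
K(J) = J + J² (K(J) = J² + J = J + J²)
S = 240 (S = ((4*(1 + 4))*(-4))*(-3) = ((4*5)*(-4))*(-3) = (20*(-4))*(-3) = -80*(-3) = 240)
(z(-2) + S)²*C(-13) = ((-3 + (⅛)*(-2)² + (5/8)*(-2)) + 240)²*(-5) = ((-3 + (⅛)*4 - 5/4) + 240)²*(-5) = ((-3 + ½ - 5/4) + 240)²*(-5) = (-15/4 + 240)²*(-5) = (945/4)²*(-5) = (893025/16)*(-5) = -4465125/16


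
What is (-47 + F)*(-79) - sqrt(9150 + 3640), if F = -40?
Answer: 6873 - sqrt(12790) ≈ 6759.9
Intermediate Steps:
(-47 + F)*(-79) - sqrt(9150 + 3640) = (-47 - 40)*(-79) - sqrt(9150 + 3640) = -87*(-79) - sqrt(12790) = 6873 - sqrt(12790)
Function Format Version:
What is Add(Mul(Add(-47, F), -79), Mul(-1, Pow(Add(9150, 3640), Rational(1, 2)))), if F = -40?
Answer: Add(6873, Mul(-1, Pow(12790, Rational(1, 2)))) ≈ 6759.9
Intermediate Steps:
Add(Mul(Add(-47, F), -79), Mul(-1, Pow(Add(9150, 3640), Rational(1, 2)))) = Add(Mul(Add(-47, -40), -79), Mul(-1, Pow(Add(9150, 3640), Rational(1, 2)))) = Add(Mul(-87, -79), Mul(-1, Pow(12790, Rational(1, 2)))) = Add(6873, Mul(-1, Pow(12790, Rational(1, 2))))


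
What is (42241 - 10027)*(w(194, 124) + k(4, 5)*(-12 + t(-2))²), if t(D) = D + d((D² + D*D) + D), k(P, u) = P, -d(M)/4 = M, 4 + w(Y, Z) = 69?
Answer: 188161974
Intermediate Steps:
w(Y, Z) = 65 (w(Y, Z) = -4 + 69 = 65)
d(M) = -4*M
t(D) = -8*D² - 3*D (t(D) = D - 4*((D² + D*D) + D) = D - 4*((D² + D²) + D) = D - 4*(2*D² + D) = D - 4*(D + 2*D²) = D + (-8*D² - 4*D) = -8*D² - 3*D)
(42241 - 10027)*(w(194, 124) + k(4, 5)*(-12 + t(-2))²) = (42241 - 10027)*(65 + 4*(-12 - 2*(-3 - 8*(-2)))²) = 32214*(65 + 4*(-12 - 2*(-3 + 16))²) = 32214*(65 + 4*(-12 - 2*13)²) = 32214*(65 + 4*(-12 - 26)²) = 32214*(65 + 4*(-38)²) = 32214*(65 + 4*1444) = 32214*(65 + 5776) = 32214*5841 = 188161974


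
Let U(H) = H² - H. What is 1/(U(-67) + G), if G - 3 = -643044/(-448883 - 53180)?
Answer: 502063/2289548261 ≈ 0.00021928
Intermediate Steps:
G = 2149233/502063 (G = 3 - 643044/(-448883 - 53180) = 3 - 643044/(-502063) = 3 - 643044*(-1/502063) = 3 + 643044/502063 = 2149233/502063 ≈ 4.2808)
1/(U(-67) + G) = 1/(-67*(-1 - 67) + 2149233/502063) = 1/(-67*(-68) + 2149233/502063) = 1/(4556 + 2149233/502063) = 1/(2289548261/502063) = 502063/2289548261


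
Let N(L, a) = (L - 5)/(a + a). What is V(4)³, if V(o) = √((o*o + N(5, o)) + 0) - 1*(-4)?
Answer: 512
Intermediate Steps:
N(L, a) = (-5 + L)/(2*a) (N(L, a) = (-5 + L)/((2*a)) = (-5 + L)*(1/(2*a)) = (-5 + L)/(2*a))
V(o) = 4 + √(o²) (V(o) = √((o*o + (-5 + 5)/(2*o)) + 0) - 1*(-4) = √((o² + (½)*0/o) + 0) + 4 = √((o² + 0) + 0) + 4 = √(o² + 0) + 4 = √(o²) + 4 = 4 + √(o²))
V(4)³ = (4 + √(4²))³ = (4 + √16)³ = (4 + 4)³ = 8³ = 512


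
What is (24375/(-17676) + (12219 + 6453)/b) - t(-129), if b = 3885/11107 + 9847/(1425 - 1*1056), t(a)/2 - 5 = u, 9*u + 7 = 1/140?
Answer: 23335304942500421/34275061330020 ≈ 680.82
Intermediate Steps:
u = -979/1260 (u = -7/9 + (⅑)/140 = -7/9 + (⅑)*(1/140) = -7/9 + 1/1260 = -979/1260 ≈ -0.77698)
t(a) = 5321/630 (t(a) = 10 + 2*(-979/1260) = 10 - 979/630 = 5321/630)
b = 110804194/4098483 (b = 3885*(1/11107) + 9847/(1425 - 1056) = 3885/11107 + 9847/369 = 110804194/4098483 ≈ 27.035)
(24375/(-17676) + (12219 + 6453)/b) - t(-129) = (24375/(-17676) + (12219 + 6453)/(110804194/4098483)) - 1*5321/630 = (24375*(-1/17676) + 18672*(4098483/110804194)) - 5321/630 = (-8125/5892 + 38263437288/55402097) - 5321/630 = 224998030462771/326429155524 - 5321/630 = 23335304942500421/34275061330020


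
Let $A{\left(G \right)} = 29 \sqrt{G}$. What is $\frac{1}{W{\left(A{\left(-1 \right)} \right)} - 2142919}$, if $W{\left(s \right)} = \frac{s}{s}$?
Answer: $- \frac{1}{2142918} \approx -4.6665 \cdot 10^{-7}$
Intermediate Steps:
$W{\left(s \right)} = 1$
$\frac{1}{W{\left(A{\left(-1 \right)} \right)} - 2142919} = \frac{1}{1 - 2142919} = \frac{1}{-2142918} = - \frac{1}{2142918}$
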